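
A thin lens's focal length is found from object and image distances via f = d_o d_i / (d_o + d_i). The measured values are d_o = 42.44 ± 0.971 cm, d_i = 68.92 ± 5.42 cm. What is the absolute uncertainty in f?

0.871 cm

∂f/∂d_o = (d_i/(d_o+d_i))² = 0.383;  ∂f/∂d_i = (d_o/(d_o+d_i))² = 0.145
δf = √((∂f/∂d_o · δd_o)² + (∂f/∂d_i · δd_i)²) = √(0.138 + 0.620) = 0.871 cm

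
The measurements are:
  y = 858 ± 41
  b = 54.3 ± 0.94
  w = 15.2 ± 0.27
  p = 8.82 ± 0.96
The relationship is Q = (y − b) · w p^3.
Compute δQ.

2.77e+06

Let u = y − b = 804. δu = √(δy² + δb²) = √(1680 + 0.884) = 41.0, so δu/u = 0.0510.
Q is then a monomial in u, w, p:
δQ/Q = √((δu/u)² + (1·δw/w)² + (3·δp/p)²) = √(0.00260 + 0.000316 + 0.107) = 0.331
Q = 8.38e+06, so δQ = 0.331 × 8.38e+06 = 2.77e+06.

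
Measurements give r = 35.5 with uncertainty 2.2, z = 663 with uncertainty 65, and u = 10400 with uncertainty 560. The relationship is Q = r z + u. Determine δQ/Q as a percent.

8.21%

Let p = r·z = 23500. δp/p = √((1·δr/r)² + (1·δz/z)²) = √(0.00384 + 0.00961) = 0.116, so δp = 2730.
Q = p + u: δQ = √(δp² + δu²) = √(7.45e+06 + 3.14e+05) = 2790
Q = 33900, so δQ/Q = 2790/33900 = 0.0821.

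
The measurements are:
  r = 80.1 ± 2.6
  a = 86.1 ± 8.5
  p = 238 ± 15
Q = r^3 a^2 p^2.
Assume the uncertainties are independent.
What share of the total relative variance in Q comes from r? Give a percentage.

14.7%

(δQ/Q)² = (3·δr/r)² + (2·δa/a)² + (2·δp/p)²
  r term: (3×0.0325)² = 0.00948
  a term: (2×0.0987)² = 0.0390
  p term: (2×0.0630)² = 0.0159
Total = 0.0644. Share from r = 0.00948/0.0644 = 0.147.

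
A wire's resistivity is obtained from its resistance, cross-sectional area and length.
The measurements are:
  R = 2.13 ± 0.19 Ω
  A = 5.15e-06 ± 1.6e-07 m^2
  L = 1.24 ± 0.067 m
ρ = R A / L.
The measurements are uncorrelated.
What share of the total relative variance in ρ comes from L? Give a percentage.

(δρ/ρ)² = (1·δR/R)² + (1·δA/A)² + (-1·δL/L)²
  R term: (1×0.0892)² = 0.00796
  A term: (1×0.0311)² = 0.000965
  L term: (-1×0.0540)² = 0.00292
Total = 0.0118. Share from L = 0.00292/0.0118 = 0.247.

24.7%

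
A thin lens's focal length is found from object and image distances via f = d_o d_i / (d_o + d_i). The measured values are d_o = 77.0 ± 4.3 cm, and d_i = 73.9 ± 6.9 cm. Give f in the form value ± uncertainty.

37.7 ± 2.07 cm

∂f/∂d_o = (d_i/(d_o+d_i))² = 0.240;  ∂f/∂d_i = (d_o/(d_o+d_i))² = 0.260
δf = √((∂f/∂d_o · δd_o)² + (∂f/∂d_i · δd_i)²) = √(1.06 + 3.23) = 2.07 cm
f = 37.7 cm.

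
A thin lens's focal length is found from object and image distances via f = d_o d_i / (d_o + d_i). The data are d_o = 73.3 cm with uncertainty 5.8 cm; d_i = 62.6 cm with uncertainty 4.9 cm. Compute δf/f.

∂f/∂d_o = (d_i/(d_o+d_i))² = 0.212;  ∂f/∂d_i = (d_o/(d_o+d_i))² = 0.291
δf = √((∂f/∂d_o · δd_o)² + (∂f/∂d_i · δd_i)²) = √(1.51 + 2.03) = 1.88 cm
f = 33.8 cm, so δf/f = 1.88/33.8 = 0.0558.

0.0558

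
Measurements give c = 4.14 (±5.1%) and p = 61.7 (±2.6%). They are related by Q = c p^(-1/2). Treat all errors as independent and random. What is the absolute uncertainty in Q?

Relative error in a monomial: (δQ/Q)² = Σ (nᵢ · δxᵢ/xᵢ)².
  (1·δc/c)² = (1×0.0510)² = 0.00260;  (−½·δp/p)² = (-0.5×0.0260)² = 0.000169
δQ/Q = √(0.00277) = 0.0526
Q = 0.527, so δQ = 0.0526 × 0.527 = 0.0277.

0.0277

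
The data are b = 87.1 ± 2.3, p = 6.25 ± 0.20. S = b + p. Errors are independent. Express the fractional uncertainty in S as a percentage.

2.47%

Sums and differences: (δS)² = Σ (cᵢ δxᵢ)².
  (δb)² = 5.29;  (δp)² = 0.0400
δS = √(5.33) = 2.31
S = 93.3, so δS/S = 2.31/93.3 = 0.0247.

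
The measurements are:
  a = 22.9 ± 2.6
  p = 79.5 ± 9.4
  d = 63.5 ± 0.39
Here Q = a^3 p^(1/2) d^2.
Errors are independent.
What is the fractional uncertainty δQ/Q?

0.346

Since Q is a product/quotient, work with relative uncertainties:
  (3·δa/a)² = (3×0.114)² = 0.116;  (½·δp/p)² = (0.5×0.118)² = 0.00350;  (2·δd/d)² = (2×0.00614)² = 0.000151
δQ/Q = √(0.120) = 0.346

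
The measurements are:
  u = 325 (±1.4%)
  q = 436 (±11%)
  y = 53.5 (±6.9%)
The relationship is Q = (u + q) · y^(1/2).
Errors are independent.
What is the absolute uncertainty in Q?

Let w = u + q = 761. δw = √(δu² + δq²) = √(20.7 + 2300) = 48.2, so δw/w = 0.0633.
Q is then a monomial in w, y:
δQ/Q = √((δw/w)² + (½·δy/y)²) = √(0.00401 + 0.00119) = 0.0721
Q = 5570, so δQ = 0.0721 × 5570 = 401.

401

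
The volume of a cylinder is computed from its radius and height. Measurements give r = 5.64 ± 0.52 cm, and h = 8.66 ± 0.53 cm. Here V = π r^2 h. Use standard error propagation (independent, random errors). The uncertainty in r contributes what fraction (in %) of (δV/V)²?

90.1%

(δV/V)² = (2·δr/r)² + (1·δh/h)²
  r term: (2×0.0922)² = 0.0340
  h term: (1×0.0612)² = 0.00375
Total = 0.0377. Share from r = 0.0340/0.0377 = 0.901.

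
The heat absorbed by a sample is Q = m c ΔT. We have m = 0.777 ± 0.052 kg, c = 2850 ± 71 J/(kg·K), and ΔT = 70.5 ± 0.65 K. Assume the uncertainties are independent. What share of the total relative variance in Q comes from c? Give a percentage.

(δQ/Q)² = (1·δm/m)² + (1·δc/c)² + (1·δΔT/ΔT)²
  m term: (1×0.0669)² = 0.00448
  c term: (1×0.0249)² = 0.000621
  ΔT term: (1×0.00922)² = 8.5e-05
Total = 0.00518. Share from c = 0.000621/0.00518 = 0.120.

12.0%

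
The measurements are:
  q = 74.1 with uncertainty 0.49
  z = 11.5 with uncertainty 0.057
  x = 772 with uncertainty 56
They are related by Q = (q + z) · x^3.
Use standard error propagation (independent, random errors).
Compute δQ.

Let u = q + z = 85.6. δu = √(δq² + δz²) = √(0.240 + 0.00325) = 0.493, so δu/u = 0.00576.
Q is then a monomial in u, x:
δQ/Q = √((δu/u)² + (3·δx/x)²) = √(3.32e-05 + 0.0474) = 0.218
Q = 3.94e+10, so δQ = 0.218 × 3.94e+10 = 8.57e+09.

8.57e+09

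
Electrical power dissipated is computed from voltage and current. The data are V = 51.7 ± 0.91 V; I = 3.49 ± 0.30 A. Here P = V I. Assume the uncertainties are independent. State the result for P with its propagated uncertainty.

180 ± 15.8 W

P is a product of powers, so relative uncertainties combine in quadrature:
  (1·δV/V)² = (1×0.0176)² = 0.000310;  (1·δI/I)² = (1×0.0860)² = 0.00739
δP/P = √(0.00770) = 0.0877
P = 180 W, so δP = 0.0877 × 180 = 15.8 W.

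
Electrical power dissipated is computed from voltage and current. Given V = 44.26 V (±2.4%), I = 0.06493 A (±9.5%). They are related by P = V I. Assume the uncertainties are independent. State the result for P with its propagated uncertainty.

Each factor contributes (exponent × relative error)² to (δP/P)²:
  (1·δV/V)² = (1×0.0240)² = 0.000576;  (1·δI/I)² = (1×0.0950)² = 0.00903
δP/P = √(0.00960) = 0.0980
P = 2.874 W, so δP = 0.0980 × 2.874 = 0.282 W.

2.874 ± 0.282 W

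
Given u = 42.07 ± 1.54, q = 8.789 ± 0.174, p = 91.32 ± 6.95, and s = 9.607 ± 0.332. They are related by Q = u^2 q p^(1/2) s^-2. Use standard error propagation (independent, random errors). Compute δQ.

Since Q is a product/quotient, work with relative uncertainties:
  (2·δu/u)² = (2×0.0366)² = 0.00536;  (1·δq/q)² = (1×0.0198)² = 0.000392;  (½·δp/p)² = (0.5×0.0761)² = 0.00145;  (-2·δs/s)² = (-2×0.0346)² = 0.00478
δQ/Q = √(0.0120) = 0.109
Q = 1611, so δQ = 0.109 × 1611 = 176.

176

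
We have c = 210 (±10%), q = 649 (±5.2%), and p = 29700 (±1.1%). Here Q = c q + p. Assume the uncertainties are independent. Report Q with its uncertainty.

(1.66 ± 0.154) × 10^5

Let w = c·q = 1.36e+05. δw/w = √((1·δc/c)² + (1·δq/q)²) = √(0.0100 + 0.00270) = 0.113, so δw = 15400.
Q = w + p: δQ = √(δw² + δp²) = √(2.36e+08 + 1.07e+05) = 15400
Q = 1.66e+05.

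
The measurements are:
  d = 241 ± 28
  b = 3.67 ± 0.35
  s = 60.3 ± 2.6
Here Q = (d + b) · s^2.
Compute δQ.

1.27e+05

Let u = d + b = 245. δu = √(δd² + δb²) = √(784 + 0.122) = 28.0, so δu/u = 0.114.
Q is then a monomial in u, s:
δQ/Q = √((δu/u)² + (2·δs/s)²) = √(0.0131 + 0.00744) = 0.143
Q = 8.9e+05, so δQ = 0.143 × 8.9e+05 = 1.27e+05.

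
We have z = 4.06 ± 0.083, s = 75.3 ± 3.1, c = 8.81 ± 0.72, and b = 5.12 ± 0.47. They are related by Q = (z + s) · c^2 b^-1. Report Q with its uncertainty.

1200 ± 230

Let u = z + s = 79.4. δu = √(δz² + δs²) = √(0.00689 + 9.61) = 3.10, so δu/u = 0.0391.
Q is then a monomial in u, c, b:
δQ/Q = √((δu/u)² + (2·δc/c)² + (-1·δb/b)²) = √(0.00153 + 0.0267 + 0.00843) = 0.191
Q = 1200, so δQ = 0.191 × 1200 = 230.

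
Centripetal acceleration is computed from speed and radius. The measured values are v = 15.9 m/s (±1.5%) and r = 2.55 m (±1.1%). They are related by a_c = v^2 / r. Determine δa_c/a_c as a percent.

3.20%

Since a_c is a product/quotient, work with relative uncertainties:
  (2·δv/v)² = (2×0.0150)² = 0.000900;  (-1·δr/r)² = (-1×0.0110)² = 0.000121
δa_c/a_c = √(0.00102) = 0.0320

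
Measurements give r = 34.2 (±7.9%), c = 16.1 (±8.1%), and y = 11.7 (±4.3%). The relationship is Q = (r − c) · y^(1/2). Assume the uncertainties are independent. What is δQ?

10.3

Let u = r − c = 18.1. δu = √(δr² + δc²) = √(7.30 + 1.70) = 3.00, so δu/u = 0.166.
Q is then a monomial in u, y:
δQ/Q = √((δu/u)² + (½·δy/y)²) = √(0.0275 + 0.000462) = 0.167
Q = 61.9, so δQ = 0.167 × 61.9 = 10.3.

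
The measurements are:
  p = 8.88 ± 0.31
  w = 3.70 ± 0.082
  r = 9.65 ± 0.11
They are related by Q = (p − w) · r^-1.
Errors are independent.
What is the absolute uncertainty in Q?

0.0338

Let u = p − w = 5.18. δu = √(δp² + δw²) = √(0.0961 + 0.00672) = 0.321, so δu/u = 0.0619.
Q is then a monomial in u, r:
δQ/Q = √((δu/u)² + (-1·δr/r)²) = √(0.00383 + 0.000130) = 0.0629
Q = 0.537, so δQ = 0.0629 × 0.537 = 0.0338.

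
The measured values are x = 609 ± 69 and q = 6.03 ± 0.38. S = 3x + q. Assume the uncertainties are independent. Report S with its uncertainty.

1830 ± 207

S is a linear combination, so absolute uncertainties add in quadrature:
  (3·δx)² = 42800;  (δq)² = 0.144
δS = √(42800) = 207
S = 1830.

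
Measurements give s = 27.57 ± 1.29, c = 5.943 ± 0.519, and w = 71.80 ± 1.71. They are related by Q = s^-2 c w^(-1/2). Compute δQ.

Each factor contributes (exponent × relative error)² to (δQ/Q)²:
  (-2·δs/s)² = (-2×0.0468)² = 0.00876;  (1·δc/c)² = (1×0.0873)² = 0.00763;  (−½·δw/w)² = (-0.5×0.0238)² = 0.000142
δQ/Q = √(0.0165) = 0.129
Q = 0.0009227, so δQ = 0.129 × 0.0009227 = 0.000119.

0.000119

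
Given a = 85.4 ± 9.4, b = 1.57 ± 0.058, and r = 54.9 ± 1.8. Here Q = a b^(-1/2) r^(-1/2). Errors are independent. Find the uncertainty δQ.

1.04

Products/powers → add relative errors in quadrature, weighted by exponent:
  (1·δa/a)² = (1×0.110)² = 0.0121;  (−½·δb/b)² = (-0.5×0.0369)² = 0.000341;  (−½·δr/r)² = (-0.5×0.0328)² = 0.000269
δQ/Q = √(0.0127) = 0.113
Q = 9.20, so δQ = 0.113 × 9.20 = 1.04.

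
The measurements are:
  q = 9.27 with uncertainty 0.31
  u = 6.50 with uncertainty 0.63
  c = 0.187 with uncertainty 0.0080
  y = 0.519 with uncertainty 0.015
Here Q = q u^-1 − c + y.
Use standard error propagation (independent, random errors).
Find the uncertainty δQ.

Let p = q·u^-1 = 1.43. δp/p = √((1·δq/q)² + (-1·δu/u)²) = √(0.00112 + 0.00939) = 0.103, so δp = 0.146.
Q = p − c + y: δQ = √(δp² + δc² + δy²) = √(0.0214 + 6.4e-05 + 0.000225) = 0.147

0.147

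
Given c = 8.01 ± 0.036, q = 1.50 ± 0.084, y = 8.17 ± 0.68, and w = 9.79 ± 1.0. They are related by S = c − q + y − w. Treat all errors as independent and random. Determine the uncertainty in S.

For a sum/difference, combine absolute errors in quadrature:
  (δc)² = 0.00130;  (δq)² = 0.00706;  (δy)² = 0.462;  (δw)² = 1.00
δS = √(1.47) = 1.21

1.21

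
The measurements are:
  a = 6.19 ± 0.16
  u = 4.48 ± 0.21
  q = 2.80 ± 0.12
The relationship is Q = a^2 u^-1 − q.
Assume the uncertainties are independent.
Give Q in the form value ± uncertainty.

5.75 ± 0.609

Let p = a^2·u^-1 = 8.55. δp/p = √((2·δa/a)² + (-1·δu/u)²) = √(0.00267 + 0.00220) = 0.0698, so δp = 0.597.
Q = p − q: δQ = √(δp² + δq²) = √(0.356 + 0.0144) = 0.609
Q = 5.75.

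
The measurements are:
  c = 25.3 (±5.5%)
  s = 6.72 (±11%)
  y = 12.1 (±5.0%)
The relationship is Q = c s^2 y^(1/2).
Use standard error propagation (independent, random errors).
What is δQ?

Relative error in a monomial: (δQ/Q)² = Σ (nᵢ · δxᵢ/xᵢ)².
  (1·δc/c)² = (1×0.0550)² = 0.00302;  (2·δs/s)² = (2×0.110)² = 0.0484;  (½·δy/y)² = (0.5×0.0500)² = 0.000625
δQ/Q = √(0.0520) = 0.228
Q = 3970, so δQ = 0.228 × 3970 = 907.

907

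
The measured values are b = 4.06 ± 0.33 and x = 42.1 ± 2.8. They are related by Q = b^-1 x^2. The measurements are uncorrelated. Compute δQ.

Products/powers → add relative errors in quadrature, weighted by exponent:
  (-1·δb/b)² = (-1×0.0813)² = 0.00661;  (2·δx/x)² = (2×0.0665)² = 0.0177
δQ/Q = √(0.0243) = 0.156
Q = 437, so δQ = 0.156 × 437 = 68.1.

68.1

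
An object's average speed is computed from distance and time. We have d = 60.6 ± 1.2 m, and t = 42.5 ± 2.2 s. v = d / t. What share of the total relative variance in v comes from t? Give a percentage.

(δv/v)² = (1·δd/d)² + (-1·δt/t)²
  d term: (1×0.0198)² = 0.000392
  t term: (-1×0.0518)² = 0.00268
Total = 0.00307. Share from t = 0.00268/0.00307 = 0.872.

87.2%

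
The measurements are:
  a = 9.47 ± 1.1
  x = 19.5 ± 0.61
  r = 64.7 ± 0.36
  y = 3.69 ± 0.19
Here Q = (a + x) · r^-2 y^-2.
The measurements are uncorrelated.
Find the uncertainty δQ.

Let u = a + x = 29.0. δu = √(δa² + δx²) = √(1.21 + 0.372) = 1.26, so δu/u = 0.0434.
Q is then a monomial in u, r, y:
δQ/Q = √((δu/u)² + (-2·δr/r)² + (-2·δy/y)²) = √(0.00189 + 0.000124 + 0.0106) = 0.112
Q = 0.000508, so δQ = 0.112 × 0.000508 = 5.71e-05.

5.71e-05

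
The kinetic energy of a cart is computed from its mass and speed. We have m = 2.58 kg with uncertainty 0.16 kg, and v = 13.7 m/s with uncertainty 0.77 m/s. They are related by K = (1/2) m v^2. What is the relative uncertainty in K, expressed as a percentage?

12.8%

K is a product of powers, so relative uncertainties combine in quadrature:
  (1·δm/m)² = (1×0.0620)² = 0.00385;  (2·δv/v)² = (2×0.0562)² = 0.0126
δK/K = √(0.0165) = 0.128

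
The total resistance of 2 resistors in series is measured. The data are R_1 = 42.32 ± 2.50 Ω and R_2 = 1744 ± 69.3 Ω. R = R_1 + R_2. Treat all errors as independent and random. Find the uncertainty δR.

69.3 Ω

R is a linear combination, so absolute uncertainties add in quadrature:
  (δR_1)² = 6.25;  (δR_2)² = 4800
δR = √(4810) = 69.3 Ω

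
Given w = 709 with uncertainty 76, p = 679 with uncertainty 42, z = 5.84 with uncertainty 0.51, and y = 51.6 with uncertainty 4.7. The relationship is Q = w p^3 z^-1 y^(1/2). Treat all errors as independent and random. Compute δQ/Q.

0.236

Relative error in a monomial: (δQ/Q)² = Σ (nᵢ · δxᵢ/xᵢ)².
  (1·δw/w)² = (1×0.107)² = 0.0115;  (3·δp/p)² = (3×0.0619)² = 0.0344;  (-1·δz/z)² = (-1×0.0873)² = 0.00763;  (½·δy/y)² = (0.5×0.0911)² = 0.00207
δQ/Q = √(0.0556) = 0.236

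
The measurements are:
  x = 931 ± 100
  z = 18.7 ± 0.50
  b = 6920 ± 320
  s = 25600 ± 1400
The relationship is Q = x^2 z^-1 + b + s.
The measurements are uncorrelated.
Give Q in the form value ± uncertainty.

78900 ± 10100

Let p = x^2·z^-1 = 46400. δp/p = √((2·δx/x)² + (-1·δz/z)²) = √(0.0461 + 0.000715) = 0.216, so δp = 10000.
Q = p + b + s: δQ = √(δp² + δb² + δs²) = √(1.01e+08 + 1.02e+05 + 1.96e+06) = 10100
Q = 78900.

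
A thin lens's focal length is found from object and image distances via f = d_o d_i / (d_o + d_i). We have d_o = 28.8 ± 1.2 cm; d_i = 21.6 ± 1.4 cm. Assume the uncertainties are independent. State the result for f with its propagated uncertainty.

∂f/∂d_o = (d_i/(d_o+d_i))² = 0.184;  ∂f/∂d_i = (d_o/(d_o+d_i))² = 0.327
δf = √((∂f/∂d_o · δd_o)² + (∂f/∂d_i · δd_i)²) = √(0.0486 + 0.209) = 0.508 cm
f = 12.3 cm.

12.3 ± 0.508 cm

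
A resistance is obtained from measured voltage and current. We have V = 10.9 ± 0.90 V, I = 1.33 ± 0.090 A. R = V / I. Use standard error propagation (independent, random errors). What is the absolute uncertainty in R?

0.875 Ω

Each factor contributes (exponent × relative error)² to (δR/R)²:
  (1·δV/V)² = (1×0.0826)² = 0.00682;  (-1·δI/I)² = (-1×0.0677)² = 0.00458
δR/R = √(0.0114) = 0.107
R = 8.20 Ω, so δR = 0.107 × 8.20 = 0.875 Ω.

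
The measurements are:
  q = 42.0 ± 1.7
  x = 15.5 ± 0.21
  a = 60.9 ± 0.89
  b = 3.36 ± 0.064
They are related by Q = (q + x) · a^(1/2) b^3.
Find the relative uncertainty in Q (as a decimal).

Let u = q + x = 57.5. δu = √(δq² + δx²) = √(2.89 + 0.0441) = 1.71, so δu/u = 0.0298.
Q is then a monomial in u, a, b:
δQ/Q = √((δu/u)² + (½·δa/a)² + (3·δb/b)²) = √(0.000887 + 5.34e-05 + 0.00327) = 0.0649

0.0649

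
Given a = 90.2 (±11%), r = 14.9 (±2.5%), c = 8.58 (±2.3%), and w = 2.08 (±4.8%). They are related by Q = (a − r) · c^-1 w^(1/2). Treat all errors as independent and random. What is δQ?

Let u = a − r = 75.3. δu = √(δa² + δr²) = √(98.4 + 0.139) = 9.93, so δu/u = 0.132.
Q is then a monomial in u, c, w:
δQ/Q = √((δu/u)² + (-1·δc/c)² + (½·δw/w)²) = √(0.0174 + 0.000529 + 0.000576) = 0.136
Q = 12.7, so δQ = 0.136 × 12.7 = 1.72.

1.72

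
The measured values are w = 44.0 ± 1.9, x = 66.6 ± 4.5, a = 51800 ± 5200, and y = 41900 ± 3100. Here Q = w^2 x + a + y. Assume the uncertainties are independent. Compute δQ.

Let p = w^2·x = 1.29e+05. δp/p = √((2·δw/w)² + (1·δx/x)²) = √(0.00746 + 0.00457) = 0.110, so δp = 14100.
Q = p + a + y: δQ = √(δp² + δa² + δy²) = √(2e+08 + 2.7e+07 + 9.61e+06) = 15400

15400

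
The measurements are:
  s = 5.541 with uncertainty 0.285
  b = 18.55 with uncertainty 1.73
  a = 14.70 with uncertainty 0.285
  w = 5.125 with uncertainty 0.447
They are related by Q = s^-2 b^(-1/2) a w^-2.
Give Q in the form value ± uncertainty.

Relative error in a monomial: (δQ/Q)² = Σ (nᵢ · δxᵢ/xᵢ)².
  (-2·δs/s)² = (-2×0.0514)² = 0.0106;  (−½·δb/b)² = (-0.5×0.0933)² = 0.00217;  (1·δa/a)² = (1×0.0194)² = 0.000376;  (-2·δw/w)² = (-2×0.0872)² = 0.0304
δQ/Q = √(0.0436) = 0.209
Q = 0.004232, so δQ = 0.209 × 0.004232 = 0.000883.

0.004232 ± 0.000883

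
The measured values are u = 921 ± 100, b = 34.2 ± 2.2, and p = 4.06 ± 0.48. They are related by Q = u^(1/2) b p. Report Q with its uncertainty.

4210 ± 612

Since Q is a product/quotient, work with relative uncertainties:
  (½·δu/u)² = (0.5×0.109)² = 0.00295;  (1·δb/b)² = (1×0.0643)² = 0.00414;  (1·δp/p)² = (1×0.118)² = 0.0140
δQ/Q = √(0.0211) = 0.145
Q = 4210, so δQ = 0.145 × 4210 = 612.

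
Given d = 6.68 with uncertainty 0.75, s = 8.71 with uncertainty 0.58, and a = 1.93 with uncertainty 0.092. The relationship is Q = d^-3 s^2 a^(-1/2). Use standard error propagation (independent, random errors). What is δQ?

Since Q is a product/quotient, work with relative uncertainties:
  (-3·δd/d)² = (-3×0.112)² = 0.113;  (2·δs/s)² = (2×0.0666)² = 0.0177;  (−½·δa/a)² = (-0.5×0.0477)² = 0.000568
δQ/Q = √(0.132) = 0.363
Q = 0.183, so δQ = 0.363 × 0.183 = 0.0665.

0.0665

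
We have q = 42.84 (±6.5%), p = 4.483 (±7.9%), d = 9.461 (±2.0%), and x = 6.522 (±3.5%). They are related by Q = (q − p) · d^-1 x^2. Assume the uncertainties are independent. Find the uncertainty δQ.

Let u = q − p = 38.36. δu = √(δq² + δp²) = √(7.75 + 0.125) = 2.81, so δu/u = 0.0732.
Q is then a monomial in u, d, x:
δQ/Q = √((δu/u)² + (-1·δd/d)² + (2·δx/x)²) = √(0.00536 + 0.000400 + 0.00490) = 0.103
Q = 172.5, so δQ = 0.103 × 172.5 = 17.8.

17.8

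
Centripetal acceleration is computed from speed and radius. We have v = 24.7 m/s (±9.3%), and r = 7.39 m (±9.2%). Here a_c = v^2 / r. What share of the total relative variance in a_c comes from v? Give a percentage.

(δa_c/a_c)² = (2·δv/v)² + (-1·δr/r)²
  v term: (2×0.0930)² = 0.0346
  r term: (-1×0.0920)² = 0.00846
Total = 0.0431. Share from v = 0.0346/0.0431 = 0.803.

80.3%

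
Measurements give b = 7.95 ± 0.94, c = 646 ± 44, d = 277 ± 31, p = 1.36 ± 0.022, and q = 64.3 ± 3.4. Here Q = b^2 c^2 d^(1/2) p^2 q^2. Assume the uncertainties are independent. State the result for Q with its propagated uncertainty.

Relative error in a monomial: (δQ/Q)² = Σ (nᵢ · δxᵢ/xᵢ)².
  (2·δb/b)² = (2×0.118)² = 0.0559;  (2·δc/c)² = (2×0.0681)² = 0.0186;  (½·δd/d)² = (0.5×0.112)² = 0.00313;  (2·δp/p)² = (2×0.0162)² = 0.00105;  (2·δq/q)² = (2×0.0529)² = 0.0112
δQ/Q = √(0.0898) = 0.300
Q = 3.36e+12, so δQ = 0.300 × 3.36e+12 = 1.01e+12.

(3.36 ± 1.01) × 10^12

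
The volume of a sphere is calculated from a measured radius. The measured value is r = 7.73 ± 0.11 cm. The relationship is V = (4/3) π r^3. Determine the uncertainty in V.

82.6 cm^3

Each factor contributes (exponent × relative error)² to (δV/V)²:
  (3·δr/r)² = (3×0.0142)² = 0.00182
δV/V = √(0.00182) = 0.0427
V = 1930 cm^3, so δV = 0.0427 × 1930 = 82.6 cm^3.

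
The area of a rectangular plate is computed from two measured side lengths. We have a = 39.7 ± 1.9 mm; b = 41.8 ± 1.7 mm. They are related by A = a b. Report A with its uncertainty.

A is a product of powers, so relative uncertainties combine in quadrature:
  (1·δa/a)² = (1×0.0479)² = 0.00229;  (1·δb/b)² = (1×0.0407)² = 0.00165
δA/A = √(0.00394) = 0.0628
A = 1660 mm^2, so δA = 0.0628 × 1660 = 104 mm^2.

1660 ± 104 mm^2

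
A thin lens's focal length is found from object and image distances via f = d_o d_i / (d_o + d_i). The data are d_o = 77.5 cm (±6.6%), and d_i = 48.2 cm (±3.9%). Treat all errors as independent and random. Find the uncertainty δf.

∂f/∂d_o = (d_i/(d_o+d_i))² = 0.147;  ∂f/∂d_i = (d_o/(d_o+d_i))² = 0.380
δf = √((∂f/∂d_o · δd_o)² + (∂f/∂d_i · δd_i)²) = √(0.566 + 0.511) = 1.04 cm

1.04 cm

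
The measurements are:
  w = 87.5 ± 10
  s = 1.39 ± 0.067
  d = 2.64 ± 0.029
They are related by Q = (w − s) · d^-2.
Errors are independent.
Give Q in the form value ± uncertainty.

Let u = w − s = 86.1. δu = √(δw² + δs²) = √(100 + 0.00449) = 10.0, so δu/u = 0.116.
Q is then a monomial in u, d:
δQ/Q = √((δu/u)² + (-2·δd/d)²) = √(0.0135 + 0.000483) = 0.118
Q = 12.4, so δQ = 0.118 × 12.4 = 1.46.

12.4 ± 1.46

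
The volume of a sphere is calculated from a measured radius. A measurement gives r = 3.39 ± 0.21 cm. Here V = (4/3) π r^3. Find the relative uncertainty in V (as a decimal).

0.186

Since V is a product/quotient, work with relative uncertainties:
  (3·δr/r)² = (3×0.0619)² = 0.0345
δV/V = √(0.0345) = 0.186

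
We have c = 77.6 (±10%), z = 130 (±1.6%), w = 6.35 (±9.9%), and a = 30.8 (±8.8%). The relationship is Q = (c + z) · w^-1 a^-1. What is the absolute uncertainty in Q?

0.146

Let u = c + z = 208. δu = √(δc² + δz²) = √(60.2 + 4.33) = 8.03, so δu/u = 0.0387.
Q is then a monomial in u, w, a:
δQ/Q = √((δu/u)² + (-1·δw/w)² + (-1·δa/a)²) = √(0.00150 + 0.00980 + 0.00774) = 0.138
Q = 1.06, so δQ = 0.138 × 1.06 = 0.146.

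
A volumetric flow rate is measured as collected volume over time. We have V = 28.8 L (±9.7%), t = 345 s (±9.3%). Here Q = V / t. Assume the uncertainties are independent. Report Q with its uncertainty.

For a monomial Q ∝ V, t^-1, fractional errors add in quadrature:
  (1·δV/V)² = (1×0.0970)² = 0.00941;  (-1·δt/t)² = (-1×0.0930)² = 0.00865
δQ/Q = √(0.0181) = 0.134
Q = 0.0835 L/s, so δQ = 0.134 × 0.0835 = 0.0112 L/s.

0.0835 ± 0.0112 L/s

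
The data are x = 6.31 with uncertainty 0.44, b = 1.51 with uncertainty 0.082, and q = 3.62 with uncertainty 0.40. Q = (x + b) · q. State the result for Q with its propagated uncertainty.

28.3 ± 3.52

Let u = x + b = 7.82. δu = √(δx² + δb²) = √(0.194 + 0.00672) = 0.448, so δu/u = 0.0572.
Q is then a monomial in u, q:
δQ/Q = √((δu/u)² + (1·δq/q)²) = √(0.00328 + 0.0122) = 0.124
Q = 28.3, so δQ = 0.124 × 28.3 = 3.52.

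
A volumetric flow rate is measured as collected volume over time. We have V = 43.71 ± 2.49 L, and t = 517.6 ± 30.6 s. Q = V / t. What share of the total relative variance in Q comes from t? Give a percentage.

51.9%

(δQ/Q)² = (1·δV/V)² + (-1·δt/t)²
  V term: (1×0.0570)² = 0.00325
  t term: (-1×0.0591)² = 0.00350
Total = 0.00674. Share from t = 0.00350/0.00674 = 0.519.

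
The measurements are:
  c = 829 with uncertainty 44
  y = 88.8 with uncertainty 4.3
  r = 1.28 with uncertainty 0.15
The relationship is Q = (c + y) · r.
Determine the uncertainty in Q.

149

Let u = c + y = 918. δu = √(δc² + δy²) = √(1940 + 18.5) = 44.2, so δu/u = 0.0482.
Q is then a monomial in u, r:
δQ/Q = √((δu/u)² + (1·δr/r)²) = √(0.00232 + 0.0137) = 0.127
Q = 1170, so δQ = 0.127 × 1170 = 149.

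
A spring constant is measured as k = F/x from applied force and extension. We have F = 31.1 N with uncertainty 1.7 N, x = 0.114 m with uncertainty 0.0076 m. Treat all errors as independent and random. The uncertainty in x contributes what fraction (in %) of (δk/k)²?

(δk/k)² = (1·δF/F)² + (-1·δx/x)²
  F term: (1×0.0547)² = 0.00299
  x term: (-1×0.0667)² = 0.00444
Total = 0.00743. Share from x = 0.00444/0.00743 = 0.598.

59.8%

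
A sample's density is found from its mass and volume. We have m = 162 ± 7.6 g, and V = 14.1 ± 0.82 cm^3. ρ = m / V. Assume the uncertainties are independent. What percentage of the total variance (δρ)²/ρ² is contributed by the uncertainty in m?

39.4%

(δρ/ρ)² = (1·δm/m)² + (-1·δV/V)²
  m term: (1×0.0469)² = 0.00220
  V term: (-1×0.0582)² = 0.00338
Total = 0.00558. Share from m = 0.00220/0.00558 = 0.394.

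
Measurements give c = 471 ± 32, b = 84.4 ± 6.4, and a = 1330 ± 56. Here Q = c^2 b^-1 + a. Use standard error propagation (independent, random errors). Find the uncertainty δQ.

Let p = c^2·b^-1 = 2630. δp/p = √((2·δc/c)² + (-1·δb/b)²) = √(0.0185 + 0.00575) = 0.156, so δp = 409.
Q = p + a: δQ = √(δp² + δa²) = √(1.67e+05 + 3140) = 413

413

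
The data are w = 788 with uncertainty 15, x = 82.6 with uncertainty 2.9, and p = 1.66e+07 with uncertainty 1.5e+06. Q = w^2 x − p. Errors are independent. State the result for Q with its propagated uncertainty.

Let h = w^2·x = 5.13e+07. δh/h = √((2·δw/w)² + (1·δx/x)²) = √(0.00145 + 0.00123) = 0.0518, so δh = 2.66e+06.
Q = h − p: δQ = √(δh² + δp²) = √(7.06e+12 + 2.25e+12) = 3.05e+06
Q = 3.47e+07.

(3.47 ± 0.305) × 10^7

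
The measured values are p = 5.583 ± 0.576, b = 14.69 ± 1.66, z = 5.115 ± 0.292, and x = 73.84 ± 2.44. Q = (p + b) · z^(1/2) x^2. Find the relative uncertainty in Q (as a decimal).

0.113

Let u = p + b = 20.27. δu = √(δp² + δb²) = √(0.332 + 2.76) = 1.76, so δu/u = 0.0867.
Q is then a monomial in u, z, x:
δQ/Q = √((δu/u)² + (½·δz/z)² + (2·δx/x)²) = √(0.00751 + 0.000815 + 0.00437) = 0.113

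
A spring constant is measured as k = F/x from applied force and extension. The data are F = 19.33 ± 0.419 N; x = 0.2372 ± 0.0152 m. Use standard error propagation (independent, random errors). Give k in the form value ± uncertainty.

Products/powers → add relative errors in quadrature, weighted by exponent:
  (1·δF/F)² = (1×0.0217)² = 0.000470;  (-1·δx/x)² = (-1×0.0641)² = 0.00411
δk/k = √(0.00458) = 0.0676
k = 81.49 N/m, so δk = 0.0676 × 81.49 = 5.51 N/m.

81.49 ± 5.51 N/m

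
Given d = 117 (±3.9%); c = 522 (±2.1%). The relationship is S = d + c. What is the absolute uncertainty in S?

S is a linear combination, so absolute uncertainties add in quadrature:
  (δd)² = 20.8;  (δc)² = 120
δS = √(141) = 11.9

11.9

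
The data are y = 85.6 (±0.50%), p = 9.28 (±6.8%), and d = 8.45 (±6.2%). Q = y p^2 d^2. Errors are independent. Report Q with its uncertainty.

Since Q is a product/quotient, work with relative uncertainties:
  (1·δy/y)² = (1×0.00500)² = 2.5e-05;  (2·δp/p)² = (2×0.0680)² = 0.0185;  (2·δd/d)² = (2×0.0620)² = 0.0154
δQ/Q = √(0.0339) = 0.184
Q = 5.26e+05, so δQ = 0.184 × 5.26e+05 = 96900.

(5.26 ± 0.969) × 10^5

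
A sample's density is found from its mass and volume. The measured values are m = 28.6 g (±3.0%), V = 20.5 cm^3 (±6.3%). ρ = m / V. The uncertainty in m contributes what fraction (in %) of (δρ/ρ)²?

(δρ/ρ)² = (1·δm/m)² + (-1·δV/V)²
  m term: (1×0.0300)² = 0.000900
  V term: (-1×0.0630)² = 0.00397
Total = 0.00487. Share from m = 0.000900/0.00487 = 0.185.

18.5%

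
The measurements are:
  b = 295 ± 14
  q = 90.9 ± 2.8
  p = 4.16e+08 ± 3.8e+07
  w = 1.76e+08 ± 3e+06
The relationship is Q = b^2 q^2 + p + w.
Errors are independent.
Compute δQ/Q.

0.0685

Let h = b^2·q^2 = 7.19e+08. δh/h = √((2·δb/b)² + (2·δq/q)²) = √(0.00901 + 0.00380) = 0.113, so δh = 8.14e+07.
Q = h + p + w: δQ = √(δh² + δp² + δw²) = √(6.62e+15 + 1.44e+15 + 9e+12) = 8.99e+07
Q = 1.31e+09, so δQ/Q = 8.99e+07/1.31e+09 = 0.0685.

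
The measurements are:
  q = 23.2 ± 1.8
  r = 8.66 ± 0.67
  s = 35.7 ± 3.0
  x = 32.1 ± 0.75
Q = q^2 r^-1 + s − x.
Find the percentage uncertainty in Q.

17.1%

Let p = q^2·r^-1 = 62.2. δp/p = √((2·δq/q)² + (-1·δr/r)²) = √(0.0241 + 0.00599) = 0.173, so δp = 10.8.
Q = p + s − x: δQ = √(δp² + δs² + δx²) = √(116 + 9.00 + 0.562) = 11.2
Q = 65.8, so δQ/Q = 11.2/65.8 = 0.171.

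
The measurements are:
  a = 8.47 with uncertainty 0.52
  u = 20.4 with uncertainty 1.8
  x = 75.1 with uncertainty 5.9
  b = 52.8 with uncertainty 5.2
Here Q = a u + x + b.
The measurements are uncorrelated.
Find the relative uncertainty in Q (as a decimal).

0.0671

Let p = a·u = 173. δp/p = √((1·δa/a)² + (1·δu/u)²) = √(0.00377 + 0.00779) = 0.107, so δp = 18.6.
Q = p + x + b: δQ = √(δp² + δx² + δb²) = √(345 + 34.8 + 27.0) = 20.2
Q = 301, so δQ/Q = 20.2/301 = 0.0671.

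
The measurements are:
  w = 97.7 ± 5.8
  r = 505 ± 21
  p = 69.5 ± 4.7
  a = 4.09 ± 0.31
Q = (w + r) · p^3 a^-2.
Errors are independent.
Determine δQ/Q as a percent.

25.6%

Let u = w + r = 603. δu = √(δw² + δr²) = √(33.6 + 441) = 21.8, so δu/u = 0.0361.
Q is then a monomial in u, p, a:
δQ/Q = √((δu/u)² + (3·δp/p)² + (-2·δa/a)²) = √(0.00131 + 0.0412 + 0.0230) = 0.256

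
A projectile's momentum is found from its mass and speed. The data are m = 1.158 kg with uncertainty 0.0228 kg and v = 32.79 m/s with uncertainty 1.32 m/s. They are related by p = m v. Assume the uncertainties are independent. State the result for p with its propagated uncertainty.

Products/powers → add relative errors in quadrature, weighted by exponent:
  (1·δm/m)² = (1×0.0197)² = 0.000388;  (1·δv/v)² = (1×0.0403)² = 0.00162
δp/p = √(0.00201) = 0.0448
p = 37.97 kg·m/s, so δp = 0.0448 × 37.97 = 1.70 kg·m/s.

37.97 ± 1.70 kg·m/s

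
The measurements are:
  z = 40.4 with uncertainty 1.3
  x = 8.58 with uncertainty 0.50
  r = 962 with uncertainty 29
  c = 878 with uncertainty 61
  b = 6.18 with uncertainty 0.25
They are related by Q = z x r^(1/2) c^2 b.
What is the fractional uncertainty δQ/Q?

Relative error in a monomial: (δQ/Q)² = Σ (nᵢ · δxᵢ/xᵢ)².
  (1·δz/z)² = (1×0.0322)² = 0.00104;  (1·δx/x)² = (1×0.0583)² = 0.00340;  (½·δr/r)² = (0.5×0.0301)² = 0.000227;  (2·δc/c)² = (2×0.0695)² = 0.0193;  (1·δb/b)² = (1×0.0405)² = 0.00164
δQ/Q = √(0.0256) = 0.160

0.160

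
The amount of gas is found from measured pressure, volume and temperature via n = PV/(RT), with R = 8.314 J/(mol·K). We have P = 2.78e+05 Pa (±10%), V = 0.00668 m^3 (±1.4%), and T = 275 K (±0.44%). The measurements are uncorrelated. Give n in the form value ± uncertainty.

0.812 ± 0.0821 mol

Relative error in a monomial: (δn/n)² = Σ (nᵢ · δxᵢ/xᵢ)².
  (1·δP/P)² = (1×0.100)² = 0.0100;  (1·δV/V)² = (1×0.0140)² = 0.000196;  (-1·δT/T)² = (-1×0.00440)² = 1.94e-05
δn/n = √(0.0102) = 0.101
n = 0.812 mol, so δn = 0.101 × 0.812 = 0.0821 mol.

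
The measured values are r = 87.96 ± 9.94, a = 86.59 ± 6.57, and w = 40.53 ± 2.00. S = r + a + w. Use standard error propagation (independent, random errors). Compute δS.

12.1

Sums and differences: (δS)² = Σ (cᵢ δxᵢ)².
  (δr)² = 98.8;  (δa)² = 43.2;  (δw)² = 4.00
δS = √(146) = 12.1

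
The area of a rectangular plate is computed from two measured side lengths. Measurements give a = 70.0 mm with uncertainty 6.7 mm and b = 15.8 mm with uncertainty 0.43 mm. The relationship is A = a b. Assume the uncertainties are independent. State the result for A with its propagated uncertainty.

1110 ± 110 mm^2

Each factor contributes (exponent × relative error)² to (δA/A)²:
  (1·δa/a)² = (1×0.0957)² = 0.00916;  (1·δb/b)² = (1×0.0272)² = 0.000741
δA/A = √(0.00990) = 0.0995
A = 1110 mm^2, so δA = 0.0995 × 1110 = 110 mm^2.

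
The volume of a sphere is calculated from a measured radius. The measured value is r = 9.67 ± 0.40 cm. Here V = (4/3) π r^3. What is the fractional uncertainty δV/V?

0.124

V ∝ r^3, so δV/V = |3| · δr/r = 3 × 0.0414 = 0.124.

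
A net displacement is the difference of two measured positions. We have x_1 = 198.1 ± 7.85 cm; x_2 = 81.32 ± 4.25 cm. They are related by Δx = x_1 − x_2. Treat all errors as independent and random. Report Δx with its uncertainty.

116.8 ± 8.93 cm

For a sum/difference, combine absolute errors in quadrature:
  (δx_1)² = 61.6;  (δx_2)² = 18.1
δΔx = √(79.7) = 8.93 cm
Δx = 116.8 cm.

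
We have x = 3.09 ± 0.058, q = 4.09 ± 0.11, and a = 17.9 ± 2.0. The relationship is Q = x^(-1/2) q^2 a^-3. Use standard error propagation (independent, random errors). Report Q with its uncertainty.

0.00166 ± 0.000563

Each factor contributes (exponent × relative error)² to (δQ/Q)²:
  (−½·δx/x)² = (-0.5×0.0188)² = 8.81e-05;  (2·δq/q)² = (2×0.0269)² = 0.00289;  (-3·δa/a)² = (-3×0.112)² = 0.112
δQ/Q = √(0.115) = 0.340
Q = 0.00166, so δQ = 0.340 × 0.00166 = 0.000563.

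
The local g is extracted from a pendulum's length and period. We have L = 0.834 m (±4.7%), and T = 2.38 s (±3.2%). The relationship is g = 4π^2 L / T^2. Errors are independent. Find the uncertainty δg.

Products/powers → add relative errors in quadrature, weighted by exponent:
  (1·δL/L)² = (1×0.0470)² = 0.00221;  (-2·δT/T)² = (-2×0.0320)² = 0.00410
δg/g = √(0.00630) = 0.0794
g = 5.81 m/s^2, so δg = 0.0794 × 5.81 = 0.462 m/s^2.

0.462 m/s^2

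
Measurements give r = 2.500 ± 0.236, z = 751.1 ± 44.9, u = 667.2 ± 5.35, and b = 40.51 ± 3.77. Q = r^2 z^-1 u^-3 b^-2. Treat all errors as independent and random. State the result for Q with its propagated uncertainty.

Q is a product of powers, so relative uncertainties combine in quadrature:
  (2·δr/r)² = (2×0.0944)² = 0.0356;  (-1·δz/z)² = (-1×0.0598)² = 0.00357;  (-3·δu/u)² = (-3×0.00802)² = 0.000579;  (-2·δb/b)² = (-2×0.0931)² = 0.0346
δQ/Q = √(0.0744) = 0.273
Q = 1.707e-14, so δQ = 0.273 × 1.707e-14 = 4.66e-15.

(1.707 ± 0.466) × 10^-14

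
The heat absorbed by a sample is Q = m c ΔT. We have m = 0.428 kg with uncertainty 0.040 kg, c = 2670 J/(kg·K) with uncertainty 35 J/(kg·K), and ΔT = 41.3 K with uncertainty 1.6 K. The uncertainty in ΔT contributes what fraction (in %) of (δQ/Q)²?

(δQ/Q)² = (1·δm/m)² + (1·δc/c)² + (1·δΔT/ΔT)²
  m term: (1×0.0935)² = 0.00873
  c term: (1×0.0131)² = 0.000172
  ΔT term: (1×0.0387)² = 0.00150
Total = 0.0104. Share from ΔT = 0.00150/0.0104 = 0.144.

14.4%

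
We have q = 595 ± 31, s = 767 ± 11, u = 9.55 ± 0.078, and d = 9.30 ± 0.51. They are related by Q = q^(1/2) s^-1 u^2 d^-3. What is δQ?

0.000606

Products/powers → add relative errors in quadrature, weighted by exponent:
  (½·δq/q)² = (0.5×0.0521)² = 0.000679;  (-1·δs/s)² = (-1×0.0143)² = 0.000206;  (2·δu/u)² = (2×0.00817)² = 0.000267;  (-3·δd/d)² = (-3×0.0548)² = 0.0271
δQ/Q = √(0.0282) = 0.168
Q = 0.00361, so δQ = 0.168 × 0.00361 = 0.000606.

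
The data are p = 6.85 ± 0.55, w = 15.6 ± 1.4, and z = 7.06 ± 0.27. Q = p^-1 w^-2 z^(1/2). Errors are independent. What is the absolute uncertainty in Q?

Since Q is a product/quotient, work with relative uncertainties:
  (-1·δp/p)² = (-1×0.0803)² = 0.00645;  (-2·δw/w)² = (-2×0.0897)² = 0.0322;  (½·δz/z)² = (0.5×0.0382)² = 0.000366
δQ/Q = √(0.0390) = 0.198
Q = 0.00159, so δQ = 0.198 × 0.00159 = 0.000315.

0.000315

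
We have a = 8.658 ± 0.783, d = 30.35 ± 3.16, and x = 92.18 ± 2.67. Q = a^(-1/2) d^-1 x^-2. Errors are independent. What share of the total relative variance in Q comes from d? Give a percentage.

(δQ/Q)² = (−½·δa/a)² + (-1·δd/d)² + (-2·δx/x)²
  a term: (-0.5×0.0904)² = 0.00204
  d term: (-1×0.104)² = 0.0108
  x term: (-2×0.0290)² = 0.00336
Total = 0.0162. Share from d = 0.0108/0.0162 = 0.667.

66.7%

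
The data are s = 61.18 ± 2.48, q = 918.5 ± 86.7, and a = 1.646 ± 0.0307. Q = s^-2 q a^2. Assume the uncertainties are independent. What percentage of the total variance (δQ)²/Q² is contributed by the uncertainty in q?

(δQ/Q)² = (-2·δs/s)² + (1·δq/q)² + (2·δa/a)²
  s term: (-2×0.0405)² = 0.00657
  q term: (1×0.0944)² = 0.00891
  a term: (2×0.0187)² = 0.00139
Total = 0.0169. Share from q = 0.00891/0.0169 = 0.528.

52.8%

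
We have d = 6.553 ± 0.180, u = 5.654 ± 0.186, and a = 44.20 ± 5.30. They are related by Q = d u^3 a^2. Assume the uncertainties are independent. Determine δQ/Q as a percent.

26.1%

For a monomial Q ∝ d, u^3, a^2, fractional errors add in quadrature:
  (1·δd/d)² = (1×0.0275)² = 0.000755;  (3·δu/u)² = (3×0.0329)² = 0.00974;  (2·δa/a)² = (2×0.120)² = 0.0575
δQ/Q = √(0.0680) = 0.261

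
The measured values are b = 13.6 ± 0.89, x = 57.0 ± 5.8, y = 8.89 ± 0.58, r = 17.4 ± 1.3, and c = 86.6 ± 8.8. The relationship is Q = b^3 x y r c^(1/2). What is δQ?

Relative error in a monomial: (δQ/Q)² = Σ (nᵢ · δxᵢ/xᵢ)².
  (3·δb/b)² = (3×0.0654)² = 0.0385;  (1·δx/x)² = (1×0.102)² = 0.0104;  (1·δy/y)² = (1×0.0652)² = 0.00426;  (1·δr/r)² = (1×0.0747)² = 0.00558;  (½·δc/c)² = (0.5×0.102)² = 0.00258
δQ/Q = √(0.0613) = 0.248
Q = 2.06e+08, so δQ = 0.248 × 2.06e+08 = 5.11e+07.

5.11e+07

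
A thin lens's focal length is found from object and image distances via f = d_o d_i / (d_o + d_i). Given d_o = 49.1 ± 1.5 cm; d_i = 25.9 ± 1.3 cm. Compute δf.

0.585 cm

∂f/∂d_o = (d_i/(d_o+d_i))² = 0.119;  ∂f/∂d_i = (d_o/(d_o+d_i))² = 0.429
δf = √((∂f/∂d_o · δd_o)² + (∂f/∂d_i · δd_i)²) = √(0.0320 + 0.310) = 0.585 cm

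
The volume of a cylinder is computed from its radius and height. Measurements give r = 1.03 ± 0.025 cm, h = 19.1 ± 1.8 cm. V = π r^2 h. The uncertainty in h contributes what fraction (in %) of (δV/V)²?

(δV/V)² = (2·δr/r)² + (1·δh/h)²
  r term: (2×0.0243)² = 0.00236
  h term: (1×0.0942)² = 0.00888
Total = 0.0112. Share from h = 0.00888/0.0112 = 0.790.

79.0%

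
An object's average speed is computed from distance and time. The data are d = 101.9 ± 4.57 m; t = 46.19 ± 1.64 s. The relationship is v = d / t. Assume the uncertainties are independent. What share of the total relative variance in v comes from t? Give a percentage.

38.5%

(δv/v)² = (1·δd/d)² + (-1·δt/t)²
  d term: (1×0.0448)² = 0.00201
  t term: (-1×0.0355)² = 0.00126
Total = 0.00327. Share from t = 0.00126/0.00327 = 0.385.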